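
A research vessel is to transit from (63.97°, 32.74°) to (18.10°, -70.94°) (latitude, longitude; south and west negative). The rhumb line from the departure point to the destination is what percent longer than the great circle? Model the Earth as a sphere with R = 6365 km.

7.9%

Great circle: σ = 1.3893 rad → d_gc = Rσ = 8842.8 km
Rhumb: Δφ = -0.8006, Δλ = -1.8096, Δψ = -1.1434, q = Δφ/Δψ = 0.7002 → d_rh = R√(Δφ²+q²Δλ²) = 9539.4 km
Excess = (9539.4 − 8842.8) / 8842.8 = 696.6 / 8842.8 = 7.88% ≈ 7.9%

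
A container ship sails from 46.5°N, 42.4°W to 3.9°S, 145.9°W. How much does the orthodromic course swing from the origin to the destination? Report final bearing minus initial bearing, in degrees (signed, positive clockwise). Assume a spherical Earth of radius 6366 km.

-54.0°

At departure: θ₁ = atan2(sin Δλ cos φ₂, cos φ₁ sin φ₂ − sin φ₁ cos φ₂ cos Δλ) = 277.18°
At arrival: θ₂ = atan2(sin Δλ cos φ₁, −cos φ₂ sin φ₁ + sin φ₂ cos φ₁ cos Δλ) = 223.20°
Δθ = θ₂ − θ₁ = -54.0°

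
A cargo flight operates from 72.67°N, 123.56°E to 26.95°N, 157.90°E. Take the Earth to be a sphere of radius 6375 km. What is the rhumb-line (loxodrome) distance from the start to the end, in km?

5538 km

Rhumb course C = atan2(Δλ, Δψ) with Δψ = ln[tan(π/4+φ₂/2)/tan(π/4+φ₁/2)] = -1.3925, Δλ = +0.5993 → C = 156.71°
d = R·|Δφ| / |cos C| = 6375·0.79796 / 0.91854 = 5538 km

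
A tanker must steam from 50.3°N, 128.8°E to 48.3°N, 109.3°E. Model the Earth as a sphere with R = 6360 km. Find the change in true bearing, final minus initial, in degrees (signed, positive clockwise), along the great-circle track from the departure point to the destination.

-14.8°

Initial bearing θ₁ = atan2(sin Δλ cos φ₂, cos φ₁ sin φ₂ − sin φ₁ cos φ₂ cos Δλ) = 268.57°
Final bearing θ₂ = (initial bearing from the destination back to the start) + 180° = 253.72°
Δθ = θ₂ − θ₁ = -14.8°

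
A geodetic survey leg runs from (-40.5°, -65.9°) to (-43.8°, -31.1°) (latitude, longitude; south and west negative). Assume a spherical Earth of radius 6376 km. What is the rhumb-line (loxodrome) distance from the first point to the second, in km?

2893 km

Δψ = ln[tan(π/4+φ₂/2)/tan(π/4+φ₁/2)] = -0.0777;  Δφ = -0.0576 rad,  Δλ = +0.6074 rad
q = Δφ/Δψ = 0.7411
d = R·√(Δφ² + q²Δλ²) = 6376·0.45381 = 2893 km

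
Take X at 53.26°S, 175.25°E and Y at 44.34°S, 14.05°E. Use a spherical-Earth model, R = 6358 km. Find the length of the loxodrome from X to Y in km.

Rhumb course C = atan2(Δλ, Δψ) with Δψ = ln[tan(π/4+φ₂/2)/tan(π/4+φ₁/2)] = +0.2372, Δλ = -2.8135 → C = 274.82°
d = R·|Δφ| / |cos C| = 6358·0.15568 / 0.08402 = 11781 km

11781 km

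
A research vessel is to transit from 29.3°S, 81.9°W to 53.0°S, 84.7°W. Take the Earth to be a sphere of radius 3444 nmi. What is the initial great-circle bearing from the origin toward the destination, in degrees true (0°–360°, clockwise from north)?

θ = atan2( sin Δλ·cos φ₂ ,  cos φ₁ sin φ₂ − sin φ₁ cos φ₂ cos Δλ )
  = atan2(-0.0294, -0.4023) = 184.18°

184.2°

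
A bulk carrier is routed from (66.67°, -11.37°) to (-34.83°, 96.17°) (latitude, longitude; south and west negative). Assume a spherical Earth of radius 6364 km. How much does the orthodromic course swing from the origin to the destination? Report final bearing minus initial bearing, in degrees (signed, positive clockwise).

+61.2°

At departure: θ₁ = atan2(sin Δλ cos φ₂, cos φ₁ sin φ₂ − sin φ₁ cos φ₂ cos Δλ) = 89.93°
At arrival: θ₂ = atan2(sin Δλ cos φ₁, −cos φ₂ sin φ₁ + sin φ₂ cos φ₁ cos Δλ) = 151.15°
Δθ = θ₂ − θ₁ = +61.2°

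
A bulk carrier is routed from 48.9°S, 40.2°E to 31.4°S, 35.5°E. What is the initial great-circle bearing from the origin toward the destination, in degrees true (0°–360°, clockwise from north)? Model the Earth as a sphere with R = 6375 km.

N = sin Δλ·cos φ₂ = -0.0699;  D = cos φ₁ sin φ₂ − sin φ₁ cos φ₂ cos Δλ = +0.2985
initial course = atan2(N, D) = 346.82°

346.8°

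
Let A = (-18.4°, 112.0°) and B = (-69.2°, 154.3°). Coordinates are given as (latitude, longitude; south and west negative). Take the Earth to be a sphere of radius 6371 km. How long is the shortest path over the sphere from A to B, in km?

6341 km

cos σ = sin φ₁ sin φ₂ + cos φ₁ cos φ₂ cos Δλ
      = sin(-18.40°)sin(-69.20°) + cos(-18.40°)cos(-69.20°)cos(42.30°) = 0.5443
σ = 57.023° → d = Rσ = 6371·0.99525 = 6341 km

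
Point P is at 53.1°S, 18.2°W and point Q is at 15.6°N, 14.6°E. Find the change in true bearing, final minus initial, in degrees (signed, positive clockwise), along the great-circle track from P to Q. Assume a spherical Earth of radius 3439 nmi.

-13.1°

At departure: θ₁ = atan2(sin Δλ cos φ₂, cos φ₁ sin φ₂ − sin φ₁ cos φ₂ cos Δλ) = 32.82°
At arrival: θ₂ = atan2(sin Δλ cos φ₁, −cos φ₂ sin φ₁ + sin φ₂ cos φ₁ cos Δλ) = 19.75°
Δθ = θ₂ − θ₁ = -13.1°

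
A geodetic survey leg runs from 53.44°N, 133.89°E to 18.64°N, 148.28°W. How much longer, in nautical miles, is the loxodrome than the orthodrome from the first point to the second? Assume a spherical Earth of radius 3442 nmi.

Great circle: cos σ = sin φ₁ sin φ₂ + cos φ₁ cos φ₂ cos Δλ,  σ = 1.1856 rad → d_gc = 4080.9 nmi
Rhumb line: Δψ = -0.7764, q = Δφ/Δψ = 0.7823, d_rh = R√(Δφ²+q²Δλ²) = 4212.8 nmi
Excess = 4212.8 − 4080.9 = 131.9 ≈ 132 nmi

132 nmi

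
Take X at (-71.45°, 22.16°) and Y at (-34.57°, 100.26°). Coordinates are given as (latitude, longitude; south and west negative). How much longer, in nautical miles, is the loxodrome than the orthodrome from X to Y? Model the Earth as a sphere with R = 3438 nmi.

Great circle: cos σ = sin φ₁ sin φ₂ + cos φ₁ cos φ₂ cos Δλ,  σ = 0.9373 rad → d_gc = 3222.5 nmi
Rhumb line: Δψ = +1.1684, q = Δφ/Δψ = 0.5509, d_rh = R√(Δφ²+q²Δλ²) = 3400.3 nmi
Excess = 3400.3 − 3222.5 = 177.8 ≈ 178 nmi

178 nmi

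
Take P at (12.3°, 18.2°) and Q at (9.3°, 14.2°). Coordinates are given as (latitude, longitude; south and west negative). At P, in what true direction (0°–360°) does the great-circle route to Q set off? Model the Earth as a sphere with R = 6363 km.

233.0°

θ = atan2( sin Δλ·cos φ₂ ,  cos φ₁ sin φ₂ − sin φ₁ cos φ₂ cos Δλ )
  = atan2(-0.0688, -0.0518) = 233.03°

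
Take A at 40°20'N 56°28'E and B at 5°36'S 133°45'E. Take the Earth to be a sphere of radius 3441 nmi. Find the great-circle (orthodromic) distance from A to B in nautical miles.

Haversine: a = sin²(Δφ/2)+cos φ₁ cos φ₂ sin²(Δλ/2) = 0.44808;  σ = 2·atan2(√a,√(1−a))
σ = 84.039° → d = Rσ = 3441·1.46677 = 5047 nmi

5047 nmi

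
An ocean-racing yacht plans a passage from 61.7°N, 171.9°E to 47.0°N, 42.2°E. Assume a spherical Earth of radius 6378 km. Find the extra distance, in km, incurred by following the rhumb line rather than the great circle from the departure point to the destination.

Great circle: cos σ = sin φ₁ sin φ₂ + cos φ₁ cos φ₂ cos Δλ,  σ = 1.1181 rad → d_gc = 7131.1 km
Rhumb line: Δψ = -0.4463, q = Δφ/Δψ = 0.5749, d_rh = R√(Δφ²+q²Δλ²) = 8460.4 km
Excess = 8460.4 − 7131.1 = 1329.3 ≈ 1329 km

1329 km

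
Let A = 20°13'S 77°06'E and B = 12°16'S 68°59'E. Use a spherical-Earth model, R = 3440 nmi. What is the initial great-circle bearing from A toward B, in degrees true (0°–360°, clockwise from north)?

314.4°

N = sin Δλ·cos φ₂ = -0.1380;  D = cos φ₁ sin φ₂ − sin φ₁ cos φ₂ cos Δλ = +0.1349
initial course = atan2(N, D) = 314.36°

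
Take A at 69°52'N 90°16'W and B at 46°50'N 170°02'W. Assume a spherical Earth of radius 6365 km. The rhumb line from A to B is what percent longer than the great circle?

6.4%

Great circle: σ = 0.7574 rad → d_gc = Rσ = 4820.8 km
Rhumb: Δφ = -0.4020, Δλ = -1.3922, Δψ = -0.8013, q = Δφ/Δψ = 0.5017 → d_rh = R√(Δφ²+q²Δλ²) = 5129.6 km
Excess = (5129.6 − 4820.8) / 4820.8 = 308.8 / 4820.8 = 6.41% ≈ 6.4%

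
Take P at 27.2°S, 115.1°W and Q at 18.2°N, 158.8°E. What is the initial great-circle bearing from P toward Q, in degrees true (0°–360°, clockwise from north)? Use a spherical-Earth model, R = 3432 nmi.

θ = atan2( sin Δλ·cos φ₂ ,  cos φ₁ sin φ₂ − sin φ₁ cos φ₂ cos Δλ )
  = atan2(-0.9478, +0.3073) = 287.97°

288.0°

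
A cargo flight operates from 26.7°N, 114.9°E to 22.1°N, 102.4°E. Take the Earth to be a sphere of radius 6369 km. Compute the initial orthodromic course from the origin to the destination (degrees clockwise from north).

250.7°

θ = atan2( sin Δλ·cos φ₂ ,  cos φ₁ sin φ₂ − sin φ₁ cos φ₂ cos Δλ )
  = atan2(-0.2005, -0.0703) = 250.67°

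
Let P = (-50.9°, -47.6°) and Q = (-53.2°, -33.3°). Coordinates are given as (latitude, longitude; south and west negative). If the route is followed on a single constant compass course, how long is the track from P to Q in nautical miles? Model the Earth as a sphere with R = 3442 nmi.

Δψ = ln[tan(π/4+φ₂/2)/tan(π/4+φ₁/2)] = -0.0653;  Δφ = -0.0401 rad,  Δλ = +0.2496 rad
q = Δφ/Δψ = 0.6148
d = R·√(Δφ² + q²Δλ²) = 3442·0.15861 = 546 nmi

546 nmi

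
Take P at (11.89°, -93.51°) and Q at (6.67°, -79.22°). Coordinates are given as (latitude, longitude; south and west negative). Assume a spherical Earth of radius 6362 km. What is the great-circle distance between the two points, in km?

cos σ = sin φ₁ sin φ₂ + cos φ₁ cos φ₂ cos Δλ
      = sin(11.89°)sin(6.67°) + cos(11.89°)cos(6.67°)cos(14.29°) = 0.9658
σ = 15.032° → d = Rσ = 6362·0.26236 = 1669 km

1669 km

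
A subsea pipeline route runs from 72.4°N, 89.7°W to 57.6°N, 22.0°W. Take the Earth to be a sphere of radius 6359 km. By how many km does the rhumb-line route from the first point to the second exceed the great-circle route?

Great circle: cos σ = sin φ₁ sin φ₂ + cos φ₁ cos φ₂ cos Δλ,  σ = 0.5231 rad → d_gc = 3326.3 km
Rhumb line: Δψ = -0.6295, q = Δφ/Δψ = 0.4103, d_rh = R√(Δφ²+q²Δλ²) = 3493.4 km
Excess = 3493.4 − 3326.3 = 167.1 ≈ 167 km

167 km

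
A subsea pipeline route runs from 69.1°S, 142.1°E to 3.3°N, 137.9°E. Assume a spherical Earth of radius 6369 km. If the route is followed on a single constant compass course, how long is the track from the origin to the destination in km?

8055 km

Rhumb course C = atan2(Δλ, Δψ) with Δψ = ln[tan(π/4+φ₂/2)/tan(π/4+φ₁/2)] = +1.7481, Δλ = -0.0733 → C = 357.60°
d = R·|Δφ| / |cos C| = 6369·1.26362 / 0.99912 = 8055 km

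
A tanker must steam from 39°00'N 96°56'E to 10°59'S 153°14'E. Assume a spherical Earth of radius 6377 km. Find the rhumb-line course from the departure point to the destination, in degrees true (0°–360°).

Meridional parts: M(φ₁)=+0.7403, M(φ₂)=-0.1929 → ΔM = -0.9332;  Δλ = +0.9826 rad
tan C = Δλ / ΔM = -1.0530 → C = 133.52°

133.5°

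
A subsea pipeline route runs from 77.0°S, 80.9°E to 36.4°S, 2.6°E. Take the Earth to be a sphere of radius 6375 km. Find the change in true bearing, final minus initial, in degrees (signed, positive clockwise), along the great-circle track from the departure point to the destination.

+71.9°

Initial bearing θ₁ = atan2(sin Δλ cos φ₂, cos φ₁ sin φ₂ − sin φ₁ cos φ₂ cos Δλ) = 271.86°
Final bearing θ₂ = (initial bearing from the destination back to the start) + 180° = 343.78°
Δθ = θ₂ − θ₁ = +71.9°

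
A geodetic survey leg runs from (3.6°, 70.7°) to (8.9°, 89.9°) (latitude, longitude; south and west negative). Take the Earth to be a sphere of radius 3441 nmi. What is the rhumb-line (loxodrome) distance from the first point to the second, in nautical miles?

Δψ = ln[tan(π/4+φ₂/2)/tan(π/4+φ₁/2)] = +0.0931;  Δφ = +0.0925 rad,  Δλ = +0.3351 rad
q = Δφ/Δψ = 0.9937
d = R·√(Δφ² + q²Δλ²) = 3441·0.34560 = 1189 nmi

1189 nmi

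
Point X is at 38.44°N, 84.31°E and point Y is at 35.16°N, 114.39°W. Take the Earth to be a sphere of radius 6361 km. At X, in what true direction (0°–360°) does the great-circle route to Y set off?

θ = atan2( sin Δλ·cos φ₂ ,  cos φ₁ sin φ₂ − sin φ₁ cos φ₂ cos Δλ )
  = atan2(+0.2621, +0.9325) = 15.70°

15.7°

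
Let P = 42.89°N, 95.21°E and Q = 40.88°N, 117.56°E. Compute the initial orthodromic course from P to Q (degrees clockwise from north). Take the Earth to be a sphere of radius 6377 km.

N = sin Δλ·cos φ₂ = +0.2875;  D = cos φ₁ sin φ₂ − sin φ₁ cos φ₂ cos Δλ = +0.0036
initial course = atan2(N, D) = 89.29°

89.3°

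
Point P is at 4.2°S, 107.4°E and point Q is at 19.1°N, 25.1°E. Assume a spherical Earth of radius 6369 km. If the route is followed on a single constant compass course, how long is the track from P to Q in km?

Rhumb course C = atan2(Δλ, Δψ) with Δψ = ln[tan(π/4+φ₂/2)/tan(π/4+φ₁/2)] = +0.4131, Δλ = -1.4364 → C = 286.04°
d = R·|Δφ| / |cos C| = 6369·0.40666 / 0.27638 = 9371 km

9371 km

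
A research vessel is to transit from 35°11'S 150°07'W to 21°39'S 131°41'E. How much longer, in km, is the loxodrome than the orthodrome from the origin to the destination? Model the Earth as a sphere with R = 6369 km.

159 km

Great circle: cos σ = sin φ₁ sin φ₂ + cos φ₁ cos φ₂ cos Δλ,  σ = 1.1940 rad → d_gc = 7604.71 km
Rhumb line: Δψ = +0.2696, q = Δφ/Δψ = 0.8763, d_rh = R√(Δφ²+q²Δλ²) = 7764.20 km
Excess = 7764.20 − 7604.71 = 159.49 ≈ 159 km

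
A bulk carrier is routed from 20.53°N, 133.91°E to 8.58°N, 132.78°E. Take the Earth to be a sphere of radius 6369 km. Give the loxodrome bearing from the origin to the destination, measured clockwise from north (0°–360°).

Δψ = ln[tan(π/4+φ₂/2)/tan(π/4+φ₁/2)] = -0.2159
Δλ = -0.0197 rad (taken the short way round)
course = atan2(Δλ, Δψ) = 185.22°

185.2°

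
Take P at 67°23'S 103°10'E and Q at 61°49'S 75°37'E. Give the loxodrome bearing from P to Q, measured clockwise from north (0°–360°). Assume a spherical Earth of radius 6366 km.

295.3°

Meridional parts: M(φ₁)=-1.6096, M(φ₂)=-1.3822 → ΔM = +0.2274;  Δλ = -0.4808 rad
tan C = Δλ / ΔM = -2.1146 → C = 295.31°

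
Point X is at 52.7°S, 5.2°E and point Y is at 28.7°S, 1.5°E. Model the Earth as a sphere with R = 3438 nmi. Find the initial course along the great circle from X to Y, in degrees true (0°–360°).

352.0°

θ = atan2( sin Δλ·cos φ₂ ,  cos φ₁ sin φ₂ − sin φ₁ cos φ₂ cos Δλ )
  = atan2(-0.0566, +0.4053) = 352.05°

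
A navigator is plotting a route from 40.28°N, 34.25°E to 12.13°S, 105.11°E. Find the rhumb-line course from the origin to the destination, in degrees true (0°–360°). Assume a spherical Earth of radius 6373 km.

Meridional parts: M(φ₁)=+0.7693, M(φ₂)=-0.2133 → ΔM = -0.9826;  Δλ = +1.2367 rad
tan C = Δλ / ΔM = -1.2586 → C = 128.47°

128.5°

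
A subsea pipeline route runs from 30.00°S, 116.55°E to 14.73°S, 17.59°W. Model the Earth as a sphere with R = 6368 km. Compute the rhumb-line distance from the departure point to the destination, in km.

13837 km

Δψ = ln[tan(π/4+φ₂/2)/tan(π/4+φ₁/2)] = +0.2893;  Δφ = +0.2665 rad,  Δλ = -2.3412 rad
q = Δφ/Δψ = 0.9211
d = R·√(Δφ² + q²Δλ²) = 6368·2.17288 = 13837 km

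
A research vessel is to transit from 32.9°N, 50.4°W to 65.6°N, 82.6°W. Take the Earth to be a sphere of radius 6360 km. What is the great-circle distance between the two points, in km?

4217 km

cos σ = sin φ₁ sin φ₂ + cos φ₁ cos φ₂ cos Δλ
      = sin(32.90°)sin(65.60°) + cos(32.90°)cos(65.60°)cos(-32.20°) = 0.7882
σ = 37.986° → d = Rσ = 6360·0.66298 = 4217 km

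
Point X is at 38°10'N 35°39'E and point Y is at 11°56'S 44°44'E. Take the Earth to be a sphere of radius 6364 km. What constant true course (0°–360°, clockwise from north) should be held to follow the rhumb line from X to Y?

Meridional parts: M(φ₁)=+0.7217, M(φ₂)=-0.2098 → ΔM = -0.9315;  Δλ = +0.1585 rad
tan C = Δλ / ΔM = -0.1702 → C = 170.34°

170.3°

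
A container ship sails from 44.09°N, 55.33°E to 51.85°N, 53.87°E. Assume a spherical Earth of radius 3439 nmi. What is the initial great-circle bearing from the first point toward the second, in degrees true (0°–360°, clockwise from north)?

353.4°

θ = atan2( sin Δλ·cos φ₂ ,  cos φ₁ sin φ₂ − sin φ₁ cos φ₂ cos Δλ )
  = atan2(-0.0157, +0.1352) = 353.36°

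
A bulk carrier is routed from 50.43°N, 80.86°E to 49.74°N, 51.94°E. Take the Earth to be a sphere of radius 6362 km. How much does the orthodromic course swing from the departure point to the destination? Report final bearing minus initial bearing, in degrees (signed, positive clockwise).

-22.4°

Initial bearing θ₁ = atan2(sin Δλ cos φ₂, cos φ₁ sin φ₂ − sin φ₁ cos φ₂ cos Δλ) = 279.10°
Final bearing θ₂ = (initial bearing from the destination back to the start) + 180° = 256.73°
Δθ = θ₂ − θ₁ = -22.4°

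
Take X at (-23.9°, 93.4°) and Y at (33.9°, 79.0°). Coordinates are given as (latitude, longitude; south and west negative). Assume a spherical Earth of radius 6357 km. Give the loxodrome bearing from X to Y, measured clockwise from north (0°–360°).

Meridional parts: M(φ₁)=-0.4298, M(φ₂)=+0.6296 → ΔM = +1.0593;  Δλ = -0.2513 rad
tan C = Δλ / ΔM = -0.2372 → C = 346.65°

346.7°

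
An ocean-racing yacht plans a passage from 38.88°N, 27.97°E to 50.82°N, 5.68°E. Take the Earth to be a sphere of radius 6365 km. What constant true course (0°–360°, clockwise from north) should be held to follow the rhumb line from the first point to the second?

307.2°

Δψ = ln[tan(π/4+φ₂/2)/tan(π/4+φ₁/2)] = +0.2955
Δλ = -0.3890 rad (taken the short way round)
course = atan2(Δλ, Δψ) = 307.22°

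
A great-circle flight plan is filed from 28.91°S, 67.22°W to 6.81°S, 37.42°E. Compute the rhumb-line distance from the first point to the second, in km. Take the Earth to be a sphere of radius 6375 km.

Rhumb course C = atan2(Δλ, Δψ) with Δψ = ln[tan(π/4+φ₂/2)/tan(π/4+φ₁/2)] = +0.4083, Δλ = +1.8263 → C = 77.40°
d = R·|Δφ| / |cos C| = 6375·0.38572 / 0.21819 = 11270 km

11270 km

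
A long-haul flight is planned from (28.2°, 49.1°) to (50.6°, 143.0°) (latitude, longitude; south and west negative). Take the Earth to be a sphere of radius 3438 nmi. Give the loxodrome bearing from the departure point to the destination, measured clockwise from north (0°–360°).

72.6°

Δψ = ln[tan(π/4+φ₂/2)/tan(π/4+φ₁/2)] = +0.5137
Δλ = +1.6389 rad (taken the short way round)
course = atan2(Δλ, Δψ) = 72.60°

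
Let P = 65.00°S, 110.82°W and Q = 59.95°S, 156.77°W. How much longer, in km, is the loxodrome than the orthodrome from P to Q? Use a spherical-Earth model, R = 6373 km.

Great circle: cos σ = sin φ₁ sin φ₂ + cos φ₁ cos φ₂ cos Δλ,  σ = 0.3719 rad → d_gc = 2370.2 km
Rhumb line: Δψ = +0.1912, q = Δφ/Δψ = 0.4609, d_rh = R√(Δφ²+q²Δλ²) = 2421.6 km
Excess = 2421.6 − 2370.2 = 51.4 ≈ 51 km

51 km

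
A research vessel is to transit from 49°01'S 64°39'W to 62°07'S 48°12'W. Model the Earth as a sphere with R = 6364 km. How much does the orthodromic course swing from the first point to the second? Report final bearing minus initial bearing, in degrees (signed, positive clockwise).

-13.7°

At departure: θ₁ = atan2(sin Δλ cos φ₂, cos φ₁ sin φ₂ − sin φ₁ cos φ₂ cos Δλ) = 151.22°
At arrival: θ₂ = atan2(sin Δλ cos φ₁, −cos φ₂ sin φ₁ + sin φ₂ cos φ₁ cos Δλ) = 137.53°
Δθ = θ₂ − θ₁ = -13.7°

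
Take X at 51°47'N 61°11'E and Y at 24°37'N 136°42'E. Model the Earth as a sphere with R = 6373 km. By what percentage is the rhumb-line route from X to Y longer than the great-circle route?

3.2%

Great circle: σ = 1.0839 rad → d_gc = Rσ = 6907.4 km
Rhumb: Δφ = -0.4741, Δλ = +1.3180, Δψ = -0.6165, q = Δφ/Δψ = 0.7691 → d_rh = R√(Δφ²+q²Δλ²) = 7131.7 km
Excess = (7131.7 − 6907.4) / 6907.4 = 224.3 / 6907.4 = 3.247% ≈ 3.2%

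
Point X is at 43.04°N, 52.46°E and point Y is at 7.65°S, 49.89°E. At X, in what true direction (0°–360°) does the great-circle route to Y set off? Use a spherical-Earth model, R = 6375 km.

N = sin Δλ·cos φ₂ = -0.0444;  D = cos φ₁ sin φ₂ − sin φ₁ cos φ₂ cos Δλ = -0.7730
initial course = atan2(N, D) = 183.29°

183.3°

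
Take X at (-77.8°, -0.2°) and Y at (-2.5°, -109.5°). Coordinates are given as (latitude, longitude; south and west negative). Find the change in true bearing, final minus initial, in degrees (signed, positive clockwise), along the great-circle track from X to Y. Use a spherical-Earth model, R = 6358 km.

+97.9°

At departure: θ₁ = atan2(sin Δλ cos φ₂, cos φ₁ sin φ₂ − sin φ₁ cos φ₂ cos Δλ) = 250.60°
At arrival: θ₂ = atan2(sin Δλ cos φ₁, −cos φ₂ sin φ₁ + sin φ₂ cos φ₁ cos Δλ) = 348.49°
Δθ = θ₂ − θ₁ = +97.9°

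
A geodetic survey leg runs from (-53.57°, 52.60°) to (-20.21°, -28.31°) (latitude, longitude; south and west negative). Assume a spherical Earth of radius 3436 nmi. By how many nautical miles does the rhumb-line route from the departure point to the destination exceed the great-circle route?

Great circle: cos σ = sin φ₁ sin φ₂ + cos φ₁ cos φ₂ cos Δλ,  σ = 1.1961 rad → d_gc = 4109.8 nmi
Rhumb line: Δψ = +0.7512, q = Δφ/Δψ = 0.7751, d_rh = R√(Δφ²+q²Δλ²) = 4259.8 nmi
Excess = 4259.8 − 4109.8 = 150.0 ≈ 150 nmi

150 nmi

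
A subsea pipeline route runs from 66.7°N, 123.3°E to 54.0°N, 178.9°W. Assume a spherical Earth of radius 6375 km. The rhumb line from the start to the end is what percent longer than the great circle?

3.4%

Great circle: σ = 0.5218 rad → d_gc = Rσ = 3326.4 km
Rhumb: Δφ = -0.2217, Δλ = +1.0088, Δψ = -0.4548, q = Δφ/Δψ = 0.4873 → d_rh = R√(Δφ²+q²Δλ²) = 3438.0 km
Excess = (3438.0 − 3326.4) / 3326.4 = 111.6 / 3326.4 = 3.355% ≈ 3.4%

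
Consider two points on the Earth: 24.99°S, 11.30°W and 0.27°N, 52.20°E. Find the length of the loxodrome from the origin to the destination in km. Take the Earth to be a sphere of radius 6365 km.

Δψ = ln[tan(π/4+φ₂/2)/tan(π/4+φ₁/2)] = +0.4554;  Δφ = +0.4409 rad,  Δλ = +1.1083 rad
q = Δφ/Δψ = 0.9681
d = R·√(Δφ² + q²Δλ²) = 6365·1.15998 = 7383 km

7383 km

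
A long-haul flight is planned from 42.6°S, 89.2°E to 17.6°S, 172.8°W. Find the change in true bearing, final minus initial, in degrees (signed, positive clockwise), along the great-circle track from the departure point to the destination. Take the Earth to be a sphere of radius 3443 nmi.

Initial bearing θ₁ = atan2(sin Δλ cos φ₂, cos φ₁ sin φ₂ − sin φ₁ cos φ₂ cos Δλ) = 108.31°
Final bearing θ₂ = (initial bearing from the destination back to the start) + 180° = 47.15°
Δθ = θ₂ − θ₁ = -61.2°

-61.2°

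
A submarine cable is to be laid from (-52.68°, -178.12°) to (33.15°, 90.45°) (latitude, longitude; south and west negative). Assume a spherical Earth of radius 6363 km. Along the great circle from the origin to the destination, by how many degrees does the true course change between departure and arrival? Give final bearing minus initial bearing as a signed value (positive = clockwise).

Initial bearing θ₁ = atan2(sin Δλ cos φ₂, cos φ₁ sin φ₂ − sin φ₁ cos φ₂ cos Δλ) = 290.62°
Final bearing θ₂ = (initial bearing from the destination back to the start) + 180° = 317.33°
Δθ = θ₂ − θ₁ = +26.7°

+26.7°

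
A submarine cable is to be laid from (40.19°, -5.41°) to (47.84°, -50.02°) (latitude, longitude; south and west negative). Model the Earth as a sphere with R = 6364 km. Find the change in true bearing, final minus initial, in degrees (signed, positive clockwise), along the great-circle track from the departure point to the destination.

-31.9°

Initial bearing θ₁ = atan2(sin Δλ cos φ₂, cos φ₁ sin φ₂ − sin φ₁ cos φ₂ cos Δλ) = 298.69°
Final bearing θ₂ = (initial bearing from the destination back to the start) + 180° = 266.80°
Δθ = θ₂ − θ₁ = -31.9°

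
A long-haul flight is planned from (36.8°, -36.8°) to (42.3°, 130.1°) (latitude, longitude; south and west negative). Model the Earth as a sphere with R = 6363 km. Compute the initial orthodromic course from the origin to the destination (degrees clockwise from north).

9.8°

θ = atan2( sin Δλ·cos φ₂ ,  cos φ₁ sin φ₂ − sin φ₁ cos φ₂ cos Δλ )
  = atan2(+0.1676, +0.9704) = 9.80°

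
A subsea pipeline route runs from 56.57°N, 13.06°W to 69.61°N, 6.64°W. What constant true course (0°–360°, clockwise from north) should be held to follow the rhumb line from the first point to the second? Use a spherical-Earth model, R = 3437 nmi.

12.3°

Δψ = ln[tan(π/4+φ₂/2)/tan(π/4+φ₁/2)] = +0.5127
Δλ = +0.1121 rad (taken the short way round)
course = atan2(Δλ, Δψ) = 12.33°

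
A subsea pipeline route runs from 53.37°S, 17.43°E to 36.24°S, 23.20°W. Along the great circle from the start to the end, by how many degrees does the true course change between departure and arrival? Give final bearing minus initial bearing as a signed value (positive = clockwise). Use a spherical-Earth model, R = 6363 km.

At departure: θ₁ = atan2(sin Δλ cos φ₂, cos φ₁ sin φ₂ − sin φ₁ cos φ₂ cos Δλ) = 284.77°
At arrival: θ₂ = atan2(sin Δλ cos φ₁, −cos φ₂ sin φ₁ + sin φ₂ cos φ₁ cos Δλ) = 314.33°
Δθ = θ₂ − θ₁ = +29.6°

+29.6°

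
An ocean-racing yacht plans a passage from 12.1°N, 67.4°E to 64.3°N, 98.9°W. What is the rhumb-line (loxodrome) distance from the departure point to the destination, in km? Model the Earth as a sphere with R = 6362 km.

14506 km

Rhumb course C = atan2(Δλ, Δψ) with Δψ = ln[tan(π/4+φ₂/2)/tan(π/4+φ₁/2)] = +1.2651, Δλ = -2.9025 → C = 293.55°
d = R·|Δφ| / |cos C| = 6362·0.91106 / 0.39957 = 14506 km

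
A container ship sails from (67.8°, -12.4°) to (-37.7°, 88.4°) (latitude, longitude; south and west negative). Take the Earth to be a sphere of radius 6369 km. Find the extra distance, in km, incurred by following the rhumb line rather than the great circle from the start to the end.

390 km

Great circle: cos σ = sin φ₁ sin φ₂ + cos φ₁ cos φ₂ cos Δλ,  σ = 2.2424 rad → d_gc = 14281.61 km
Rhumb line: Δψ = -2.3400, q = Δφ/Δψ = 0.7869, d_rh = R√(Δφ²+q²Δλ²) = 14672.10 km
Excess = 14672.10 − 14281.61 = 390.49 ≈ 390 km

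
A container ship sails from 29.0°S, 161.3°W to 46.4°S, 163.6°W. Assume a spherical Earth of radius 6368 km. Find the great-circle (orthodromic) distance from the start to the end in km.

1944 km

cos σ = sin φ₁ sin φ₂ + cos φ₁ cos φ₂ cos Δλ
      = sin(-29.00°)sin(-46.40°) + cos(-29.00°)cos(-46.40°)cos(-2.30°) = 0.9538
σ = 17.493° → d = Rσ = 6368·0.30531 = 1944 km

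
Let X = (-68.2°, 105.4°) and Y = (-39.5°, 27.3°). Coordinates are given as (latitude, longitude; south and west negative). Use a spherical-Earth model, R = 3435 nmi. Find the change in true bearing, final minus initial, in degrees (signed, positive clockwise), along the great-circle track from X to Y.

Initial bearing θ₁ = atan2(sin Δλ cos φ₂, cos φ₁ sin φ₂ − sin φ₁ cos φ₂ cos Δλ) = 263.32°
Final bearing θ₂ = (initial bearing from the destination back to the start) + 180° = 331.44°
Δθ = θ₂ − θ₁ = +68.1°

+68.1°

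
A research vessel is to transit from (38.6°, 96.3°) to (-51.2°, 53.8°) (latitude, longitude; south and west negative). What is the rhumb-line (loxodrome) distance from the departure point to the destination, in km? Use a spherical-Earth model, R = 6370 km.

Δψ = ln[tan(π/4+φ₂/2)/tan(π/4+φ₁/2)] = -1.7750;  Δφ = -1.5673 rad,  Δλ = -0.7418 rad
q = Δφ/Δψ = 0.8830
d = R·√(Δφ² + q²Δλ²) = 6370·1.69865 = 10820 km

10820 km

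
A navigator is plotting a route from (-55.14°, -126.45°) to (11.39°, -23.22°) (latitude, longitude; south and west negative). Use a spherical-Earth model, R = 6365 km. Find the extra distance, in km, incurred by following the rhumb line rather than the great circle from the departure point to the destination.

403 km

Great circle: cos σ = sin φ₁ sin φ₂ + cos φ₁ cos φ₂ cos Δλ,  σ = 1.8653 rad → d_gc = 11872.7 km
Rhumb line: Δψ = +1.3586, q = Δφ/Δψ = 0.8547, d_rh = R√(Δφ²+q²Δλ²) = 12275.5 km
Excess = 12275.5 − 11872.7 = 402.8 ≈ 403 km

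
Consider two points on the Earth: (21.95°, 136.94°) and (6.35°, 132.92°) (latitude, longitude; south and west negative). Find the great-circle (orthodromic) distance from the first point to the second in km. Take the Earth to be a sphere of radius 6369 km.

1787 km

cos σ = sin φ₁ sin φ₂ + cos φ₁ cos φ₂ cos Δλ
      = sin(21.95°)sin(6.35°) + cos(21.95°)cos(6.35°)cos(-4.02°) = 0.9609
σ = 16.076° → d = Rσ = 6369·0.28058 = 1787 km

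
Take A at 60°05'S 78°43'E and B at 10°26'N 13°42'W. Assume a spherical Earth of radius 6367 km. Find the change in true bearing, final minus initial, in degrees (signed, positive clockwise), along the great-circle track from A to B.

+56.4°

At departure: θ₁ = atan2(sin Δλ cos φ₂, cos φ₁ sin φ₂ − sin φ₁ cos φ₂ cos Δλ) = 273.17°
At arrival: θ₂ = atan2(sin Δλ cos φ₁, −cos φ₂ sin φ₁ + sin φ₂ cos φ₁ cos Δλ) = 329.58°
Δθ = θ₂ − θ₁ = +56.4°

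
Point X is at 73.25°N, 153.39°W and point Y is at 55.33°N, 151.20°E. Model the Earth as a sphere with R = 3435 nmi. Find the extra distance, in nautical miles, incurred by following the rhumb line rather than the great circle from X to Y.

55 nmi

Great circle: cos σ = sin φ₁ sin φ₂ + cos φ₁ cos φ₂ cos Δλ,  σ = 0.4936 rad → d_gc = 1695.6 nmi
Rhumb line: Δψ = -0.7515, q = Δφ/Δψ = 0.4162, d_rh = R√(Δφ²+q²Δλ²) = 1750.9 nmi
Excess = 1750.9 − 1695.6 = 55.3 ≈ 55 nmi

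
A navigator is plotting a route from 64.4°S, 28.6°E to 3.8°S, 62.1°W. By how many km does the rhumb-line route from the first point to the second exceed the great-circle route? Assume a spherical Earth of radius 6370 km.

449 km

Great circle: cos σ = sin φ₁ sin φ₂ + cos φ₁ cos φ₂ cos Δλ,  σ = 1.5163 rad → d_gc = 9658.6 km
Rhumb line: Δψ = +1.4156, q = Δφ/Δψ = 0.7472, d_rh = R√(Δφ²+q²Δλ²) = 10107.3 km
Excess = 10107.3 − 9658.6 = 448.7 ≈ 449 km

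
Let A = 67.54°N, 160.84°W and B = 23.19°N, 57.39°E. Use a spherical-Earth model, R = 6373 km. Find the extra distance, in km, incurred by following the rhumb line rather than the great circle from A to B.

Great circle: cos σ = sin φ₁ sin φ₂ + cos φ₁ cos φ₂ cos Δλ,  σ = 1.4826 rad → d_gc = 9448.8 km
Rhumb line: Δψ = -1.2004, q = Δφ/Δψ = 0.6448, d_rh = R√(Δφ²+q²Δλ²) = 11301.4 km
Excess = 11301.4 − 9448.8 = 1852.6 ≈ 1853 km

1853 km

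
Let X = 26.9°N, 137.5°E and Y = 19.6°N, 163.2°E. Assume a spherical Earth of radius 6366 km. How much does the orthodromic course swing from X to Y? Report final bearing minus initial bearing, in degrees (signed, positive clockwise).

Initial bearing θ₁ = atan2(sin Δλ cos φ₂, cos φ₁ sin φ₂ − sin φ₁ cos φ₂ cos Δλ) = 101.74°
Final bearing θ₂ = (initial bearing from the destination back to the start) + 180° = 112.05°
Δθ = θ₂ − θ₁ = +10.3°

+10.3°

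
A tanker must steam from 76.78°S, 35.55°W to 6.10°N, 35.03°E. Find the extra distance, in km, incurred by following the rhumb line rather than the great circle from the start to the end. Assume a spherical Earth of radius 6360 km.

308 km

Great circle: cos σ = sin φ₁ sin φ₂ + cos φ₁ cos φ₂ cos Δλ,  σ = 1.5986 rad → d_gc = 10167.4 km
Rhumb line: Δψ = +2.2619, q = Δφ/Δψ = 0.6395, d_rh = R√(Δφ²+q²Δλ²) = 10475.8 km
Excess = 10475.8 − 10167.4 = 308.4 ≈ 308 km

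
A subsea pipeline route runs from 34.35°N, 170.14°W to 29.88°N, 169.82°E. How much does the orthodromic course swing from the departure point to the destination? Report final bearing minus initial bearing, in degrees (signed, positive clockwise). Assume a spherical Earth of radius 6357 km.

At departure: θ₁ = atan2(sin Δλ cos φ₂, cos φ₁ sin φ₂ − sin φ₁ cos φ₂ cos Δλ) = 260.76°
At arrival: θ₂ = atan2(sin Δλ cos φ₁, −cos φ₂ sin φ₁ + sin φ₂ cos φ₁ cos Δλ) = 250.02°
Δθ = θ₂ − θ₁ = -10.7°

-10.7°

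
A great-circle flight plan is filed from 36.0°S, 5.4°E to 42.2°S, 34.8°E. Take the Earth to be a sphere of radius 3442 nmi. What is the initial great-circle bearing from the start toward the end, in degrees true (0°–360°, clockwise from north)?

θ = atan2( sin Δλ·cos φ₂ ,  cos φ₁ sin φ₂ − sin φ₁ cos φ₂ cos Δλ )
  = atan2(+0.3637, -0.1641) = 114.28°

114.3°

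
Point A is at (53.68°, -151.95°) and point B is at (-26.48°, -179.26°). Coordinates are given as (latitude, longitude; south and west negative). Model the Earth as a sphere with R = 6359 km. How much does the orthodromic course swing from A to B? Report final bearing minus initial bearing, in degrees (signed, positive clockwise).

-8.5°

At departure: θ₁ = atan2(sin Δλ cos φ₂, cos φ₁ sin φ₂ − sin φ₁ cos φ₂ cos Δλ) = 204.41°
At arrival: θ₂ = atan2(sin Δλ cos φ₁, −cos φ₂ sin φ₁ + sin φ₂ cos φ₁ cos Δλ) = 195.87°
Δθ = θ₂ − θ₁ = -8.5°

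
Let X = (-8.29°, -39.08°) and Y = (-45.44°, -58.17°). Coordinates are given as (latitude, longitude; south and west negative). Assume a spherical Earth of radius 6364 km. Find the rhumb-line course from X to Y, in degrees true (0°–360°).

204.0°

Meridional parts: M(φ₁)=-0.1452, M(φ₂)=-0.8923 → ΔM = -0.7471;  Δλ = -0.3332 rad
tan C = Δλ / ΔM = +0.4460 → C = 204.04°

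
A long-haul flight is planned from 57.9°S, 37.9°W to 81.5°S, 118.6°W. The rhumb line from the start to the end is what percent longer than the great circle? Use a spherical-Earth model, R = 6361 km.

Great circle: σ = 0.5538 rad → d_gc = Rσ = 3523.0 km
Rhumb: Δφ = -0.4119, Δλ = -1.4085, Δψ = -1.3536, q = Δφ/Δψ = 0.3043 → d_rh = R√(Δφ²+q²Δλ²) = 3781.2 km
Excess = (3781.2 − 3523.0) / 3523.0 = 258.2 / 3523.0 = 7.33% ≈ 7.3%

7.3%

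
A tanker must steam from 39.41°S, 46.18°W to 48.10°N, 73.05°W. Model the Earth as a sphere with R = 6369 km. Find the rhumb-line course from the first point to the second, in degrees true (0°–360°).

344.7°

Δψ = ln[tan(π/4+φ₂/2)/tan(π/4+φ₁/2)] = +1.7096
Δλ = -0.4690 rad (taken the short way round)
course = atan2(Δλ, Δψ) = 344.66°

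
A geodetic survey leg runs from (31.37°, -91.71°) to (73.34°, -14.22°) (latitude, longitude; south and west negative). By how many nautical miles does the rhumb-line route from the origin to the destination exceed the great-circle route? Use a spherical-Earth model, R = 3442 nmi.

Great circle: cos σ = sin φ₁ sin φ₂ + cos φ₁ cos φ₂ cos Δλ,  σ = 0.9864 rad → d_gc = 3395.0 nmi
Rhumb line: Δψ = +1.3442, q = Δφ/Δψ = 0.5450, d_rh = R√(Δφ²+q²Δλ²) = 3576.7 nmi
Excess = 3576.7 − 3395.0 = 181.7 ≈ 182 nmi

182 nmi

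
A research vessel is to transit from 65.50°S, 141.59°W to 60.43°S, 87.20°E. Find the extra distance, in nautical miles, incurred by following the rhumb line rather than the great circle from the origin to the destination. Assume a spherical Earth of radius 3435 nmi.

Great circle: cos σ = sin φ₁ sin φ₂ + cos φ₁ cos φ₂ cos Δλ,  σ = 0.8545 rad → d_gc = 2935.1 nmi
Rhumb line: Δψ = +0.1952, q = Δφ/Δψ = 0.4532, d_rh = R√(Δφ²+q²Δλ²) = 3578.3 nmi
Excess = 3578.3 − 2935.1 = 643.2 ≈ 643 nmi

643 nmi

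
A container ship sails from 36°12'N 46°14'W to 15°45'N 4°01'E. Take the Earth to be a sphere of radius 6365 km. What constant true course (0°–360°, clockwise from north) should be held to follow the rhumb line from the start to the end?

Meridional parts: M(φ₁)=+0.6786, M(φ₂)=+0.2784 → ΔM = -0.4002;  Δλ = +0.8770 rad
tan C = Δλ / ΔM = -2.1916 → C = 114.53°

114.5°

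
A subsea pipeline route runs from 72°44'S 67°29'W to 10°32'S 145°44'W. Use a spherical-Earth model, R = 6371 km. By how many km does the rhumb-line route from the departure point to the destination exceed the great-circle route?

Great circle: cos σ = sin φ₁ sin φ₂ + cos φ₁ cos φ₂ cos Δλ,  σ = 1.3346 rad → d_gc = 8502.8 km
Rhumb line: Δψ = +1.7001, q = Δφ/Δψ = 0.6385, d_rh = R√(Δφ²+q²Δλ²) = 8871.6 km
Excess = 8871.6 − 8502.8 = 368.8 ≈ 369 km

369 km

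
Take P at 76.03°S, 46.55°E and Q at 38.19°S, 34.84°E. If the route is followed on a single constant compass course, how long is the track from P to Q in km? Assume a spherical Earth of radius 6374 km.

4256 km

Rhumb course C = atan2(Δλ, Δψ) with Δψ = ln[tan(π/4+φ₂/2)/tan(π/4+φ₁/2)] = +1.3773, Δλ = -0.2044 → C = 351.56°
d = R·|Δφ| / |cos C| = 6374·0.66043 / 0.98917 = 4256 km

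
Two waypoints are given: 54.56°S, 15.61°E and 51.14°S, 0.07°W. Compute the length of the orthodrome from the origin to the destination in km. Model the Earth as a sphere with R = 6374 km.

cos σ = sin φ₁ sin φ₂ + cos φ₁ cos φ₂ cos Δλ
      = sin(-54.56°)sin(-51.14°) + cos(-54.56°)cos(-51.14°)cos(-15.68°) = 0.9847
σ = 10.042° → d = Rσ = 6374·0.17527 = 1117 km

1117 km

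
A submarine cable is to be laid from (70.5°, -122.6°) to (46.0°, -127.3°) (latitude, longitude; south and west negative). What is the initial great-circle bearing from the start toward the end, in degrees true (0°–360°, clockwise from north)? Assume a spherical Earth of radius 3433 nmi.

187.9°

θ = atan2( sin Δλ·cos φ₂ ,  cos φ₁ sin φ₂ − sin φ₁ cos φ₂ cos Δλ )
  = atan2(-0.0569, -0.4125) = 187.86°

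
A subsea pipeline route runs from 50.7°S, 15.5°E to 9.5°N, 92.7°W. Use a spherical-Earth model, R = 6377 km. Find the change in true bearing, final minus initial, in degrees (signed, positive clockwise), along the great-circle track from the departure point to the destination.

Initial bearing θ₁ = atan2(sin Δλ cos φ₂, cos φ₁ sin φ₂ − sin φ₁ cos φ₂ cos Δλ) = 261.87°
Final bearing θ₂ = (initial bearing from the destination back to the start) + 180° = 320.53°
Δθ = θ₂ − θ₁ = +58.7°

+58.7°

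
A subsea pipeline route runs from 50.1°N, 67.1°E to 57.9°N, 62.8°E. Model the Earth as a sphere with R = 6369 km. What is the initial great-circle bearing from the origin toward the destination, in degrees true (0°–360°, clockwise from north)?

θ = atan2( sin Δλ·cos φ₂ ,  cos φ₁ sin φ₂ − sin φ₁ cos φ₂ cos Δλ )
  = atan2(-0.0398, +0.1369) = 343.77°

343.8°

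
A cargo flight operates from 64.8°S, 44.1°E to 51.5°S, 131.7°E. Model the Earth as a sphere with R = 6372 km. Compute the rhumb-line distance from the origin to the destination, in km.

5280 km

Δψ = ln[tan(π/4+φ₂/2)/tan(π/4+φ₁/2)] = +0.4462;  Δφ = +0.2321 rad,  Δλ = +1.5289 rad
q = Δφ/Δψ = 0.5203
d = R·√(Δφ² + q²Δλ²) = 6372·0.82864 = 5280 km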